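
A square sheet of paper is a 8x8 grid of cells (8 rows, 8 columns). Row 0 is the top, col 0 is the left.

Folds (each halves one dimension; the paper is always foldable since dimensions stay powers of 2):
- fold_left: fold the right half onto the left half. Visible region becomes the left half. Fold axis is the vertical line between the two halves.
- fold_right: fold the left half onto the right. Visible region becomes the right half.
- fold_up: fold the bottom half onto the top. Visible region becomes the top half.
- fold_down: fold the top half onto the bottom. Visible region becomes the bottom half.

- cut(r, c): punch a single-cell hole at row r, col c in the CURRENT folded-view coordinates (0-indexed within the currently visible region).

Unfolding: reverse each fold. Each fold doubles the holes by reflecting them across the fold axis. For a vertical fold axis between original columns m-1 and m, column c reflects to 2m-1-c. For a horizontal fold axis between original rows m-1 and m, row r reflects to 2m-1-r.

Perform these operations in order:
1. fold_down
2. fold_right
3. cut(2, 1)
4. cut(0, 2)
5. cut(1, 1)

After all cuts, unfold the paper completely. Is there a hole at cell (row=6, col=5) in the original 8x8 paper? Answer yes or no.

Op 1 fold_down: fold axis h@4; visible region now rows[4,8) x cols[0,8) = 4x8
Op 2 fold_right: fold axis v@4; visible region now rows[4,8) x cols[4,8) = 4x4
Op 3 cut(2, 1): punch at orig (6,5); cuts so far [(6, 5)]; region rows[4,8) x cols[4,8) = 4x4
Op 4 cut(0, 2): punch at orig (4,6); cuts so far [(4, 6), (6, 5)]; region rows[4,8) x cols[4,8) = 4x4
Op 5 cut(1, 1): punch at orig (5,5); cuts so far [(4, 6), (5, 5), (6, 5)]; region rows[4,8) x cols[4,8) = 4x4
Unfold 1 (reflect across v@4): 6 holes -> [(4, 1), (4, 6), (5, 2), (5, 5), (6, 2), (6, 5)]
Unfold 2 (reflect across h@4): 12 holes -> [(1, 2), (1, 5), (2, 2), (2, 5), (3, 1), (3, 6), (4, 1), (4, 6), (5, 2), (5, 5), (6, 2), (6, 5)]
Holes: [(1, 2), (1, 5), (2, 2), (2, 5), (3, 1), (3, 6), (4, 1), (4, 6), (5, 2), (5, 5), (6, 2), (6, 5)]

Answer: yes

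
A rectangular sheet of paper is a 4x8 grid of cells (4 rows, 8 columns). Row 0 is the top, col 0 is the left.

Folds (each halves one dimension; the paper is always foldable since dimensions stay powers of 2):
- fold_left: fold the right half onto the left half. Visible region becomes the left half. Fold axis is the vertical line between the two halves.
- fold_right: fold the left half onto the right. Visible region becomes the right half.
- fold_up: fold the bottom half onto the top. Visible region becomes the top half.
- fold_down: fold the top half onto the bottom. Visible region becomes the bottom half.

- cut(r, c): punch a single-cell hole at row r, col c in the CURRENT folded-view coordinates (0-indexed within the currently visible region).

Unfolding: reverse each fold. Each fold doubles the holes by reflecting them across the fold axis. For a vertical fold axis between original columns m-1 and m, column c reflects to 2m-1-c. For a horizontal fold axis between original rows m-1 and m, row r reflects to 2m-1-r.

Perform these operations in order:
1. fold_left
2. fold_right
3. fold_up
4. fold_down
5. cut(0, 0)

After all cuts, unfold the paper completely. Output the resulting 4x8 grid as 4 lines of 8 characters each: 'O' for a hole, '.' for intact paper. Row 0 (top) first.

Answer: .OO..OO.
.OO..OO.
.OO..OO.
.OO..OO.

Derivation:
Op 1 fold_left: fold axis v@4; visible region now rows[0,4) x cols[0,4) = 4x4
Op 2 fold_right: fold axis v@2; visible region now rows[0,4) x cols[2,4) = 4x2
Op 3 fold_up: fold axis h@2; visible region now rows[0,2) x cols[2,4) = 2x2
Op 4 fold_down: fold axis h@1; visible region now rows[1,2) x cols[2,4) = 1x2
Op 5 cut(0, 0): punch at orig (1,2); cuts so far [(1, 2)]; region rows[1,2) x cols[2,4) = 1x2
Unfold 1 (reflect across h@1): 2 holes -> [(0, 2), (1, 2)]
Unfold 2 (reflect across h@2): 4 holes -> [(0, 2), (1, 2), (2, 2), (3, 2)]
Unfold 3 (reflect across v@2): 8 holes -> [(0, 1), (0, 2), (1, 1), (1, 2), (2, 1), (2, 2), (3, 1), (3, 2)]
Unfold 4 (reflect across v@4): 16 holes -> [(0, 1), (0, 2), (0, 5), (0, 6), (1, 1), (1, 2), (1, 5), (1, 6), (2, 1), (2, 2), (2, 5), (2, 6), (3, 1), (3, 2), (3, 5), (3, 6)]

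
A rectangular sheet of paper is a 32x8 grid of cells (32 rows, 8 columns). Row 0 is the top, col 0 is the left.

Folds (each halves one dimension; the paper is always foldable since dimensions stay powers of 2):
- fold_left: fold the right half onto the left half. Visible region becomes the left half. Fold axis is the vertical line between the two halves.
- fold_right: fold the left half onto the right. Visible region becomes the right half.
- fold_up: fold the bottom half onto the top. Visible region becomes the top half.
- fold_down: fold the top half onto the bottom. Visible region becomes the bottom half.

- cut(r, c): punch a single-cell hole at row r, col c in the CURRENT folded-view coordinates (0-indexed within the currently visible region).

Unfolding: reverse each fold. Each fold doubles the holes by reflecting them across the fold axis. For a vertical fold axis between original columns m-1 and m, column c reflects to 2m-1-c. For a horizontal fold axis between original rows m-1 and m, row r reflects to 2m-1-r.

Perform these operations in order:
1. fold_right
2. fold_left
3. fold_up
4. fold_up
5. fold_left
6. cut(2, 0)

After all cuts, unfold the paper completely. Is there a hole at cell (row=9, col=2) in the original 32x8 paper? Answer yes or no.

Answer: no

Derivation:
Op 1 fold_right: fold axis v@4; visible region now rows[0,32) x cols[4,8) = 32x4
Op 2 fold_left: fold axis v@6; visible region now rows[0,32) x cols[4,6) = 32x2
Op 3 fold_up: fold axis h@16; visible region now rows[0,16) x cols[4,6) = 16x2
Op 4 fold_up: fold axis h@8; visible region now rows[0,8) x cols[4,6) = 8x2
Op 5 fold_left: fold axis v@5; visible region now rows[0,8) x cols[4,5) = 8x1
Op 6 cut(2, 0): punch at orig (2,4); cuts so far [(2, 4)]; region rows[0,8) x cols[4,5) = 8x1
Unfold 1 (reflect across v@5): 2 holes -> [(2, 4), (2, 5)]
Unfold 2 (reflect across h@8): 4 holes -> [(2, 4), (2, 5), (13, 4), (13, 5)]
Unfold 3 (reflect across h@16): 8 holes -> [(2, 4), (2, 5), (13, 4), (13, 5), (18, 4), (18, 5), (29, 4), (29, 5)]
Unfold 4 (reflect across v@6): 16 holes -> [(2, 4), (2, 5), (2, 6), (2, 7), (13, 4), (13, 5), (13, 6), (13, 7), (18, 4), (18, 5), (18, 6), (18, 7), (29, 4), (29, 5), (29, 6), (29, 7)]
Unfold 5 (reflect across v@4): 32 holes -> [(2, 0), (2, 1), (2, 2), (2, 3), (2, 4), (2, 5), (2, 6), (2, 7), (13, 0), (13, 1), (13, 2), (13, 3), (13, 4), (13, 5), (13, 6), (13, 7), (18, 0), (18, 1), (18, 2), (18, 3), (18, 4), (18, 5), (18, 6), (18, 7), (29, 0), (29, 1), (29, 2), (29, 3), (29, 4), (29, 5), (29, 6), (29, 7)]
Holes: [(2, 0), (2, 1), (2, 2), (2, 3), (2, 4), (2, 5), (2, 6), (2, 7), (13, 0), (13, 1), (13, 2), (13, 3), (13, 4), (13, 5), (13, 6), (13, 7), (18, 0), (18, 1), (18, 2), (18, 3), (18, 4), (18, 5), (18, 6), (18, 7), (29, 0), (29, 1), (29, 2), (29, 3), (29, 4), (29, 5), (29, 6), (29, 7)]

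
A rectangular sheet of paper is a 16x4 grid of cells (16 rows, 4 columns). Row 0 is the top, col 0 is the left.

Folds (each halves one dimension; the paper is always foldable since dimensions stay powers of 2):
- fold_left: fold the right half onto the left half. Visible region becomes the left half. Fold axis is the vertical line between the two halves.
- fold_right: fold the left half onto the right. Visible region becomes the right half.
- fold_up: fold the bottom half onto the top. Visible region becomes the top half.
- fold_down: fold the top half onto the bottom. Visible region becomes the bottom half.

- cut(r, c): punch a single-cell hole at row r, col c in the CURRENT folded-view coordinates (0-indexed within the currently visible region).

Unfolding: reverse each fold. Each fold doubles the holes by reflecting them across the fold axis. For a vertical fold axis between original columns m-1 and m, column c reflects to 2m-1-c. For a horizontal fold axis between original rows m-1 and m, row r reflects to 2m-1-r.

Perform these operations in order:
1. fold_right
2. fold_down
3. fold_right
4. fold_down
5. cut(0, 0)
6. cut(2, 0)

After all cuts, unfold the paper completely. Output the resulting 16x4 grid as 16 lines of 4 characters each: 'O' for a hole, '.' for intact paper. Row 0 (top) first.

Op 1 fold_right: fold axis v@2; visible region now rows[0,16) x cols[2,4) = 16x2
Op 2 fold_down: fold axis h@8; visible region now rows[8,16) x cols[2,4) = 8x2
Op 3 fold_right: fold axis v@3; visible region now rows[8,16) x cols[3,4) = 8x1
Op 4 fold_down: fold axis h@12; visible region now rows[12,16) x cols[3,4) = 4x1
Op 5 cut(0, 0): punch at orig (12,3); cuts so far [(12, 3)]; region rows[12,16) x cols[3,4) = 4x1
Op 6 cut(2, 0): punch at orig (14,3); cuts so far [(12, 3), (14, 3)]; region rows[12,16) x cols[3,4) = 4x1
Unfold 1 (reflect across h@12): 4 holes -> [(9, 3), (11, 3), (12, 3), (14, 3)]
Unfold 2 (reflect across v@3): 8 holes -> [(9, 2), (9, 3), (11, 2), (11, 3), (12, 2), (12, 3), (14, 2), (14, 3)]
Unfold 3 (reflect across h@8): 16 holes -> [(1, 2), (1, 3), (3, 2), (3, 3), (4, 2), (4, 3), (6, 2), (6, 3), (9, 2), (9, 3), (11, 2), (11, 3), (12, 2), (12, 3), (14, 2), (14, 3)]
Unfold 4 (reflect across v@2): 32 holes -> [(1, 0), (1, 1), (1, 2), (1, 3), (3, 0), (3, 1), (3, 2), (3, 3), (4, 0), (4, 1), (4, 2), (4, 3), (6, 0), (6, 1), (6, 2), (6, 3), (9, 0), (9, 1), (9, 2), (9, 3), (11, 0), (11, 1), (11, 2), (11, 3), (12, 0), (12, 1), (12, 2), (12, 3), (14, 0), (14, 1), (14, 2), (14, 3)]

Answer: ....
OOOO
....
OOOO
OOOO
....
OOOO
....
....
OOOO
....
OOOO
OOOO
....
OOOO
....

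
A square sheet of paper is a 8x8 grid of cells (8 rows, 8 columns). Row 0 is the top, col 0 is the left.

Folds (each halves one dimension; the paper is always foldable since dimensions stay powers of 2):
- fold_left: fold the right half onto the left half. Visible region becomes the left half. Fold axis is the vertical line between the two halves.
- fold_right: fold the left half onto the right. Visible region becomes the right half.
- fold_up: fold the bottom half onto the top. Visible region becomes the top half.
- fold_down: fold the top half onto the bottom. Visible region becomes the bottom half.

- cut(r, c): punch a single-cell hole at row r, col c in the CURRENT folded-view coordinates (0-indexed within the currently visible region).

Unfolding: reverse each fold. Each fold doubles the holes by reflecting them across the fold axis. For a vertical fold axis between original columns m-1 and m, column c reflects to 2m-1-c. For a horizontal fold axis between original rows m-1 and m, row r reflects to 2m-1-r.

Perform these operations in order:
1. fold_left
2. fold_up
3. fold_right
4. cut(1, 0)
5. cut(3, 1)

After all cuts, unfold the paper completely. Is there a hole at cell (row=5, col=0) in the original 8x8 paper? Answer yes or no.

Op 1 fold_left: fold axis v@4; visible region now rows[0,8) x cols[0,4) = 8x4
Op 2 fold_up: fold axis h@4; visible region now rows[0,4) x cols[0,4) = 4x4
Op 3 fold_right: fold axis v@2; visible region now rows[0,4) x cols[2,4) = 4x2
Op 4 cut(1, 0): punch at orig (1,2); cuts so far [(1, 2)]; region rows[0,4) x cols[2,4) = 4x2
Op 5 cut(3, 1): punch at orig (3,3); cuts so far [(1, 2), (3, 3)]; region rows[0,4) x cols[2,4) = 4x2
Unfold 1 (reflect across v@2): 4 holes -> [(1, 1), (1, 2), (3, 0), (3, 3)]
Unfold 2 (reflect across h@4): 8 holes -> [(1, 1), (1, 2), (3, 0), (3, 3), (4, 0), (4, 3), (6, 1), (6, 2)]
Unfold 3 (reflect across v@4): 16 holes -> [(1, 1), (1, 2), (1, 5), (1, 6), (3, 0), (3, 3), (3, 4), (3, 7), (4, 0), (4, 3), (4, 4), (4, 7), (6, 1), (6, 2), (6, 5), (6, 6)]
Holes: [(1, 1), (1, 2), (1, 5), (1, 6), (3, 0), (3, 3), (3, 4), (3, 7), (4, 0), (4, 3), (4, 4), (4, 7), (6, 1), (6, 2), (6, 5), (6, 6)]

Answer: no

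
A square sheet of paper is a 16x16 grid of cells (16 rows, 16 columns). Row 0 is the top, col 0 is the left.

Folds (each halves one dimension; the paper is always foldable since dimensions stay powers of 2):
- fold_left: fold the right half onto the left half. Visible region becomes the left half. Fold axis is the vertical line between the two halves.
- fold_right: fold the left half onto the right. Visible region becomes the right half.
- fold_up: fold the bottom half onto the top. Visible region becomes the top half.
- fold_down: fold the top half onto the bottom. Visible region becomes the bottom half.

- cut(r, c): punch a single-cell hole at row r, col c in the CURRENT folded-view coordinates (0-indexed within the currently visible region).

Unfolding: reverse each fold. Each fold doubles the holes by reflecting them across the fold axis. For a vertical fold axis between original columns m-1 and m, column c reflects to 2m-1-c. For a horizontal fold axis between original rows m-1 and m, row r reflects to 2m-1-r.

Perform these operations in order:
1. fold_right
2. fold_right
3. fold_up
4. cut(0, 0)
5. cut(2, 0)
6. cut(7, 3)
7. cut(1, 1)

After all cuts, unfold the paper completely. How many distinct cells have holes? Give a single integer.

Answer: 32

Derivation:
Op 1 fold_right: fold axis v@8; visible region now rows[0,16) x cols[8,16) = 16x8
Op 2 fold_right: fold axis v@12; visible region now rows[0,16) x cols[12,16) = 16x4
Op 3 fold_up: fold axis h@8; visible region now rows[0,8) x cols[12,16) = 8x4
Op 4 cut(0, 0): punch at orig (0,12); cuts so far [(0, 12)]; region rows[0,8) x cols[12,16) = 8x4
Op 5 cut(2, 0): punch at orig (2,12); cuts so far [(0, 12), (2, 12)]; region rows[0,8) x cols[12,16) = 8x4
Op 6 cut(7, 3): punch at orig (7,15); cuts so far [(0, 12), (2, 12), (7, 15)]; region rows[0,8) x cols[12,16) = 8x4
Op 7 cut(1, 1): punch at orig (1,13); cuts so far [(0, 12), (1, 13), (2, 12), (7, 15)]; region rows[0,8) x cols[12,16) = 8x4
Unfold 1 (reflect across h@8): 8 holes -> [(0, 12), (1, 13), (2, 12), (7, 15), (8, 15), (13, 12), (14, 13), (15, 12)]
Unfold 2 (reflect across v@12): 16 holes -> [(0, 11), (0, 12), (1, 10), (1, 13), (2, 11), (2, 12), (7, 8), (7, 15), (8, 8), (8, 15), (13, 11), (13, 12), (14, 10), (14, 13), (15, 11), (15, 12)]
Unfold 3 (reflect across v@8): 32 holes -> [(0, 3), (0, 4), (0, 11), (0, 12), (1, 2), (1, 5), (1, 10), (1, 13), (2, 3), (2, 4), (2, 11), (2, 12), (7, 0), (7, 7), (7, 8), (7, 15), (8, 0), (8, 7), (8, 8), (8, 15), (13, 3), (13, 4), (13, 11), (13, 12), (14, 2), (14, 5), (14, 10), (14, 13), (15, 3), (15, 4), (15, 11), (15, 12)]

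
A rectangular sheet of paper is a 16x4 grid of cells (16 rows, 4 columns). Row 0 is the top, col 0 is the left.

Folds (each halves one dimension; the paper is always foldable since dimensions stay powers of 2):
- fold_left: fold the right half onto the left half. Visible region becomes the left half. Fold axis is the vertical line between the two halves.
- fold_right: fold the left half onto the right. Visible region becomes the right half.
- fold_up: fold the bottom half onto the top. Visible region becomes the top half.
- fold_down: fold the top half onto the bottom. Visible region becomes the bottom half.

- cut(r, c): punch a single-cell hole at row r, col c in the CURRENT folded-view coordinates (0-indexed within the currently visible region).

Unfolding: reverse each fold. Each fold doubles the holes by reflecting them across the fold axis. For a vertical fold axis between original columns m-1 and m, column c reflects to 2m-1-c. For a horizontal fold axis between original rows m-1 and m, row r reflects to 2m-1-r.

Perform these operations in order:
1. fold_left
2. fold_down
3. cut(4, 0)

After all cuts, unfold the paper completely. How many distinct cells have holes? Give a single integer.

Answer: 4

Derivation:
Op 1 fold_left: fold axis v@2; visible region now rows[0,16) x cols[0,2) = 16x2
Op 2 fold_down: fold axis h@8; visible region now rows[8,16) x cols[0,2) = 8x2
Op 3 cut(4, 0): punch at orig (12,0); cuts so far [(12, 0)]; region rows[8,16) x cols[0,2) = 8x2
Unfold 1 (reflect across h@8): 2 holes -> [(3, 0), (12, 0)]
Unfold 2 (reflect across v@2): 4 holes -> [(3, 0), (3, 3), (12, 0), (12, 3)]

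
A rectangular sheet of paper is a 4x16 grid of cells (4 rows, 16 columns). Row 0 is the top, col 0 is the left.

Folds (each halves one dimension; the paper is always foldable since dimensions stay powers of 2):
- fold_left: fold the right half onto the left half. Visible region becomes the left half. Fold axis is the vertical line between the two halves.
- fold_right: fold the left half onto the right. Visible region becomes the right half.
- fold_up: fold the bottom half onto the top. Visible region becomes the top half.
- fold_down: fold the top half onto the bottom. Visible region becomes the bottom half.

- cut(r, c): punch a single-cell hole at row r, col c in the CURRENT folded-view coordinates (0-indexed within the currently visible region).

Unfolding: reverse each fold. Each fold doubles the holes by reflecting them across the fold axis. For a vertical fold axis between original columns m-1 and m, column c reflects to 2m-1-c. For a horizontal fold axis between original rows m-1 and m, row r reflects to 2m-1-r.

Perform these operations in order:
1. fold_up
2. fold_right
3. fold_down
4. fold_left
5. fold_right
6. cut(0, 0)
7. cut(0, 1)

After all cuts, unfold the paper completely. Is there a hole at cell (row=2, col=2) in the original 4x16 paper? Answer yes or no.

Op 1 fold_up: fold axis h@2; visible region now rows[0,2) x cols[0,16) = 2x16
Op 2 fold_right: fold axis v@8; visible region now rows[0,2) x cols[8,16) = 2x8
Op 3 fold_down: fold axis h@1; visible region now rows[1,2) x cols[8,16) = 1x8
Op 4 fold_left: fold axis v@12; visible region now rows[1,2) x cols[8,12) = 1x4
Op 5 fold_right: fold axis v@10; visible region now rows[1,2) x cols[10,12) = 1x2
Op 6 cut(0, 0): punch at orig (1,10); cuts so far [(1, 10)]; region rows[1,2) x cols[10,12) = 1x2
Op 7 cut(0, 1): punch at orig (1,11); cuts so far [(1, 10), (1, 11)]; region rows[1,2) x cols[10,12) = 1x2
Unfold 1 (reflect across v@10): 4 holes -> [(1, 8), (1, 9), (1, 10), (1, 11)]
Unfold 2 (reflect across v@12): 8 holes -> [(1, 8), (1, 9), (1, 10), (1, 11), (1, 12), (1, 13), (1, 14), (1, 15)]
Unfold 3 (reflect across h@1): 16 holes -> [(0, 8), (0, 9), (0, 10), (0, 11), (0, 12), (0, 13), (0, 14), (0, 15), (1, 8), (1, 9), (1, 10), (1, 11), (1, 12), (1, 13), (1, 14), (1, 15)]
Unfold 4 (reflect across v@8): 32 holes -> [(0, 0), (0, 1), (0, 2), (0, 3), (0, 4), (0, 5), (0, 6), (0, 7), (0, 8), (0, 9), (0, 10), (0, 11), (0, 12), (0, 13), (0, 14), (0, 15), (1, 0), (1, 1), (1, 2), (1, 3), (1, 4), (1, 5), (1, 6), (1, 7), (1, 8), (1, 9), (1, 10), (1, 11), (1, 12), (1, 13), (1, 14), (1, 15)]
Unfold 5 (reflect across h@2): 64 holes -> [(0, 0), (0, 1), (0, 2), (0, 3), (0, 4), (0, 5), (0, 6), (0, 7), (0, 8), (0, 9), (0, 10), (0, 11), (0, 12), (0, 13), (0, 14), (0, 15), (1, 0), (1, 1), (1, 2), (1, 3), (1, 4), (1, 5), (1, 6), (1, 7), (1, 8), (1, 9), (1, 10), (1, 11), (1, 12), (1, 13), (1, 14), (1, 15), (2, 0), (2, 1), (2, 2), (2, 3), (2, 4), (2, 5), (2, 6), (2, 7), (2, 8), (2, 9), (2, 10), (2, 11), (2, 12), (2, 13), (2, 14), (2, 15), (3, 0), (3, 1), (3, 2), (3, 3), (3, 4), (3, 5), (3, 6), (3, 7), (3, 8), (3, 9), (3, 10), (3, 11), (3, 12), (3, 13), (3, 14), (3, 15)]
Holes: [(0, 0), (0, 1), (0, 2), (0, 3), (0, 4), (0, 5), (0, 6), (0, 7), (0, 8), (0, 9), (0, 10), (0, 11), (0, 12), (0, 13), (0, 14), (0, 15), (1, 0), (1, 1), (1, 2), (1, 3), (1, 4), (1, 5), (1, 6), (1, 7), (1, 8), (1, 9), (1, 10), (1, 11), (1, 12), (1, 13), (1, 14), (1, 15), (2, 0), (2, 1), (2, 2), (2, 3), (2, 4), (2, 5), (2, 6), (2, 7), (2, 8), (2, 9), (2, 10), (2, 11), (2, 12), (2, 13), (2, 14), (2, 15), (3, 0), (3, 1), (3, 2), (3, 3), (3, 4), (3, 5), (3, 6), (3, 7), (3, 8), (3, 9), (3, 10), (3, 11), (3, 12), (3, 13), (3, 14), (3, 15)]

Answer: yes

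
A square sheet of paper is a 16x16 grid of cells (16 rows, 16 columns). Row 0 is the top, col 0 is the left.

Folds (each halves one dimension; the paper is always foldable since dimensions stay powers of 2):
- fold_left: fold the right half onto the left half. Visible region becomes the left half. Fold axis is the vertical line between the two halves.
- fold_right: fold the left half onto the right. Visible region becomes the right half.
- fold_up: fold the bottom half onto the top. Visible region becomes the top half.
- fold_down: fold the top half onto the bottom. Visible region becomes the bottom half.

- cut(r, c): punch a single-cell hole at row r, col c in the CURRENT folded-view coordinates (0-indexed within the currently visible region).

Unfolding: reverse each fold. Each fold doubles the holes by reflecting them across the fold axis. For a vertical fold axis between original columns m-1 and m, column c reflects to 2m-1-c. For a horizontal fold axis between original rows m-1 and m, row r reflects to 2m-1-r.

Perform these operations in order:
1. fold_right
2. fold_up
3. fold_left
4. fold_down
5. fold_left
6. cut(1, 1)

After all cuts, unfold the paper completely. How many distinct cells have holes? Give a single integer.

Op 1 fold_right: fold axis v@8; visible region now rows[0,16) x cols[8,16) = 16x8
Op 2 fold_up: fold axis h@8; visible region now rows[0,8) x cols[8,16) = 8x8
Op 3 fold_left: fold axis v@12; visible region now rows[0,8) x cols[8,12) = 8x4
Op 4 fold_down: fold axis h@4; visible region now rows[4,8) x cols[8,12) = 4x4
Op 5 fold_left: fold axis v@10; visible region now rows[4,8) x cols[8,10) = 4x2
Op 6 cut(1, 1): punch at orig (5,9); cuts so far [(5, 9)]; region rows[4,8) x cols[8,10) = 4x2
Unfold 1 (reflect across v@10): 2 holes -> [(5, 9), (5, 10)]
Unfold 2 (reflect across h@4): 4 holes -> [(2, 9), (2, 10), (5, 9), (5, 10)]
Unfold 3 (reflect across v@12): 8 holes -> [(2, 9), (2, 10), (2, 13), (2, 14), (5, 9), (5, 10), (5, 13), (5, 14)]
Unfold 4 (reflect across h@8): 16 holes -> [(2, 9), (2, 10), (2, 13), (2, 14), (5, 9), (5, 10), (5, 13), (5, 14), (10, 9), (10, 10), (10, 13), (10, 14), (13, 9), (13, 10), (13, 13), (13, 14)]
Unfold 5 (reflect across v@8): 32 holes -> [(2, 1), (2, 2), (2, 5), (2, 6), (2, 9), (2, 10), (2, 13), (2, 14), (5, 1), (5, 2), (5, 5), (5, 6), (5, 9), (5, 10), (5, 13), (5, 14), (10, 1), (10, 2), (10, 5), (10, 6), (10, 9), (10, 10), (10, 13), (10, 14), (13, 1), (13, 2), (13, 5), (13, 6), (13, 9), (13, 10), (13, 13), (13, 14)]

Answer: 32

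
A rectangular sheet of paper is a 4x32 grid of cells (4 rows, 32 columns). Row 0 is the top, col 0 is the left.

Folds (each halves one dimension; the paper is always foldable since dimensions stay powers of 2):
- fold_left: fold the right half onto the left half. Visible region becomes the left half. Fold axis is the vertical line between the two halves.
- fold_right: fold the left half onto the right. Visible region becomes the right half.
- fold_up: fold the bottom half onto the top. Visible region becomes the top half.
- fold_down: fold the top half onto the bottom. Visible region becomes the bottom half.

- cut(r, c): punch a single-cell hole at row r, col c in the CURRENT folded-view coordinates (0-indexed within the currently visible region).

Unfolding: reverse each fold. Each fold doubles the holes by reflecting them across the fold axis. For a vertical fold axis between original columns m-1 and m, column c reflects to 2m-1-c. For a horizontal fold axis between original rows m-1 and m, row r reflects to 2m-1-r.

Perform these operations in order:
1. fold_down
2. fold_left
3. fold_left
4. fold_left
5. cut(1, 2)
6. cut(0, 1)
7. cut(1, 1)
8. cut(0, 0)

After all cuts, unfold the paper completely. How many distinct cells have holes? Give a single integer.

Op 1 fold_down: fold axis h@2; visible region now rows[2,4) x cols[0,32) = 2x32
Op 2 fold_left: fold axis v@16; visible region now rows[2,4) x cols[0,16) = 2x16
Op 3 fold_left: fold axis v@8; visible region now rows[2,4) x cols[0,8) = 2x8
Op 4 fold_left: fold axis v@4; visible region now rows[2,4) x cols[0,4) = 2x4
Op 5 cut(1, 2): punch at orig (3,2); cuts so far [(3, 2)]; region rows[2,4) x cols[0,4) = 2x4
Op 6 cut(0, 1): punch at orig (2,1); cuts so far [(2, 1), (3, 2)]; region rows[2,4) x cols[0,4) = 2x4
Op 7 cut(1, 1): punch at orig (3,1); cuts so far [(2, 1), (3, 1), (3, 2)]; region rows[2,4) x cols[0,4) = 2x4
Op 8 cut(0, 0): punch at orig (2,0); cuts so far [(2, 0), (2, 1), (3, 1), (3, 2)]; region rows[2,4) x cols[0,4) = 2x4
Unfold 1 (reflect across v@4): 8 holes -> [(2, 0), (2, 1), (2, 6), (2, 7), (3, 1), (3, 2), (3, 5), (3, 6)]
Unfold 2 (reflect across v@8): 16 holes -> [(2, 0), (2, 1), (2, 6), (2, 7), (2, 8), (2, 9), (2, 14), (2, 15), (3, 1), (3, 2), (3, 5), (3, 6), (3, 9), (3, 10), (3, 13), (3, 14)]
Unfold 3 (reflect across v@16): 32 holes -> [(2, 0), (2, 1), (2, 6), (2, 7), (2, 8), (2, 9), (2, 14), (2, 15), (2, 16), (2, 17), (2, 22), (2, 23), (2, 24), (2, 25), (2, 30), (2, 31), (3, 1), (3, 2), (3, 5), (3, 6), (3, 9), (3, 10), (3, 13), (3, 14), (3, 17), (3, 18), (3, 21), (3, 22), (3, 25), (3, 26), (3, 29), (3, 30)]
Unfold 4 (reflect across h@2): 64 holes -> [(0, 1), (0, 2), (0, 5), (0, 6), (0, 9), (0, 10), (0, 13), (0, 14), (0, 17), (0, 18), (0, 21), (0, 22), (0, 25), (0, 26), (0, 29), (0, 30), (1, 0), (1, 1), (1, 6), (1, 7), (1, 8), (1, 9), (1, 14), (1, 15), (1, 16), (1, 17), (1, 22), (1, 23), (1, 24), (1, 25), (1, 30), (1, 31), (2, 0), (2, 1), (2, 6), (2, 7), (2, 8), (2, 9), (2, 14), (2, 15), (2, 16), (2, 17), (2, 22), (2, 23), (2, 24), (2, 25), (2, 30), (2, 31), (3, 1), (3, 2), (3, 5), (3, 6), (3, 9), (3, 10), (3, 13), (3, 14), (3, 17), (3, 18), (3, 21), (3, 22), (3, 25), (3, 26), (3, 29), (3, 30)]

Answer: 64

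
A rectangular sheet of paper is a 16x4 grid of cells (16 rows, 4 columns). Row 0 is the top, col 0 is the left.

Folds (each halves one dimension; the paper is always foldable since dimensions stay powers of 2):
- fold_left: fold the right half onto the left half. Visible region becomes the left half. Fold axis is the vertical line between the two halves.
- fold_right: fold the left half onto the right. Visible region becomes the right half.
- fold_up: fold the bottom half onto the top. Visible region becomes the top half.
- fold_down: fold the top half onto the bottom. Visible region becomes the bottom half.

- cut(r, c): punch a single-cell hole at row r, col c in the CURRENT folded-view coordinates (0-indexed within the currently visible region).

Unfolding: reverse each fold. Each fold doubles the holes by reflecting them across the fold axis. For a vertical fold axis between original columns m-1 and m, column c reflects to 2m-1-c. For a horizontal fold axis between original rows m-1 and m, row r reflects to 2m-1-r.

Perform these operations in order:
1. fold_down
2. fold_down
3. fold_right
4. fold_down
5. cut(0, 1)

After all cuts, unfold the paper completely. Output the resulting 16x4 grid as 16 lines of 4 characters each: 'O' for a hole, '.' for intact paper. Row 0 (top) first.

Op 1 fold_down: fold axis h@8; visible region now rows[8,16) x cols[0,4) = 8x4
Op 2 fold_down: fold axis h@12; visible region now rows[12,16) x cols[0,4) = 4x4
Op 3 fold_right: fold axis v@2; visible region now rows[12,16) x cols[2,4) = 4x2
Op 4 fold_down: fold axis h@14; visible region now rows[14,16) x cols[2,4) = 2x2
Op 5 cut(0, 1): punch at orig (14,3); cuts so far [(14, 3)]; region rows[14,16) x cols[2,4) = 2x2
Unfold 1 (reflect across h@14): 2 holes -> [(13, 3), (14, 3)]
Unfold 2 (reflect across v@2): 4 holes -> [(13, 0), (13, 3), (14, 0), (14, 3)]
Unfold 3 (reflect across h@12): 8 holes -> [(9, 0), (9, 3), (10, 0), (10, 3), (13, 0), (13, 3), (14, 0), (14, 3)]
Unfold 4 (reflect across h@8): 16 holes -> [(1, 0), (1, 3), (2, 0), (2, 3), (5, 0), (5, 3), (6, 0), (6, 3), (9, 0), (9, 3), (10, 0), (10, 3), (13, 0), (13, 3), (14, 0), (14, 3)]

Answer: ....
O..O
O..O
....
....
O..O
O..O
....
....
O..O
O..O
....
....
O..O
O..O
....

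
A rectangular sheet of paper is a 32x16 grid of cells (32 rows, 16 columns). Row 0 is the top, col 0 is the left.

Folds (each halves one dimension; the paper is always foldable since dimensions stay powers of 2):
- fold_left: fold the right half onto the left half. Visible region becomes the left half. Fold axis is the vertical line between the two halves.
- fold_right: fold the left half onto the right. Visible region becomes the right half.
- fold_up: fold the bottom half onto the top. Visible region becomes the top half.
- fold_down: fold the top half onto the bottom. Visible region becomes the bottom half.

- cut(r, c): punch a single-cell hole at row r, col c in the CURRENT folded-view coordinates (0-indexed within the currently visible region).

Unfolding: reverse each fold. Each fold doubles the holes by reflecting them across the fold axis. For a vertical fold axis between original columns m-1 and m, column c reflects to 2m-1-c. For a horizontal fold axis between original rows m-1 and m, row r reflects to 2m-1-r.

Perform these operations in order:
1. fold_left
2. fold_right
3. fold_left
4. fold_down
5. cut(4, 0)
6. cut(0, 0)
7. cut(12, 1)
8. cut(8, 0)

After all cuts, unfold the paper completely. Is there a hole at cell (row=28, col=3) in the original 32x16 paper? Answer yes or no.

Op 1 fold_left: fold axis v@8; visible region now rows[0,32) x cols[0,8) = 32x8
Op 2 fold_right: fold axis v@4; visible region now rows[0,32) x cols[4,8) = 32x4
Op 3 fold_left: fold axis v@6; visible region now rows[0,32) x cols[4,6) = 32x2
Op 4 fold_down: fold axis h@16; visible region now rows[16,32) x cols[4,6) = 16x2
Op 5 cut(4, 0): punch at orig (20,4); cuts so far [(20, 4)]; region rows[16,32) x cols[4,6) = 16x2
Op 6 cut(0, 0): punch at orig (16,4); cuts so far [(16, 4), (20, 4)]; region rows[16,32) x cols[4,6) = 16x2
Op 7 cut(12, 1): punch at orig (28,5); cuts so far [(16, 4), (20, 4), (28, 5)]; region rows[16,32) x cols[4,6) = 16x2
Op 8 cut(8, 0): punch at orig (24,4); cuts so far [(16, 4), (20, 4), (24, 4), (28, 5)]; region rows[16,32) x cols[4,6) = 16x2
Unfold 1 (reflect across h@16): 8 holes -> [(3, 5), (7, 4), (11, 4), (15, 4), (16, 4), (20, 4), (24, 4), (28, 5)]
Unfold 2 (reflect across v@6): 16 holes -> [(3, 5), (3, 6), (7, 4), (7, 7), (11, 4), (11, 7), (15, 4), (15, 7), (16, 4), (16, 7), (20, 4), (20, 7), (24, 4), (24, 7), (28, 5), (28, 6)]
Unfold 3 (reflect across v@4): 32 holes -> [(3, 1), (3, 2), (3, 5), (3, 6), (7, 0), (7, 3), (7, 4), (7, 7), (11, 0), (11, 3), (11, 4), (11, 7), (15, 0), (15, 3), (15, 4), (15, 7), (16, 0), (16, 3), (16, 4), (16, 7), (20, 0), (20, 3), (20, 4), (20, 7), (24, 0), (24, 3), (24, 4), (24, 7), (28, 1), (28, 2), (28, 5), (28, 6)]
Unfold 4 (reflect across v@8): 64 holes -> [(3, 1), (3, 2), (3, 5), (3, 6), (3, 9), (3, 10), (3, 13), (3, 14), (7, 0), (7, 3), (7, 4), (7, 7), (7, 8), (7, 11), (7, 12), (7, 15), (11, 0), (11, 3), (11, 4), (11, 7), (11, 8), (11, 11), (11, 12), (11, 15), (15, 0), (15, 3), (15, 4), (15, 7), (15, 8), (15, 11), (15, 12), (15, 15), (16, 0), (16, 3), (16, 4), (16, 7), (16, 8), (16, 11), (16, 12), (16, 15), (20, 0), (20, 3), (20, 4), (20, 7), (20, 8), (20, 11), (20, 12), (20, 15), (24, 0), (24, 3), (24, 4), (24, 7), (24, 8), (24, 11), (24, 12), (24, 15), (28, 1), (28, 2), (28, 5), (28, 6), (28, 9), (28, 10), (28, 13), (28, 14)]
Holes: [(3, 1), (3, 2), (3, 5), (3, 6), (3, 9), (3, 10), (3, 13), (3, 14), (7, 0), (7, 3), (7, 4), (7, 7), (7, 8), (7, 11), (7, 12), (7, 15), (11, 0), (11, 3), (11, 4), (11, 7), (11, 8), (11, 11), (11, 12), (11, 15), (15, 0), (15, 3), (15, 4), (15, 7), (15, 8), (15, 11), (15, 12), (15, 15), (16, 0), (16, 3), (16, 4), (16, 7), (16, 8), (16, 11), (16, 12), (16, 15), (20, 0), (20, 3), (20, 4), (20, 7), (20, 8), (20, 11), (20, 12), (20, 15), (24, 0), (24, 3), (24, 4), (24, 7), (24, 8), (24, 11), (24, 12), (24, 15), (28, 1), (28, 2), (28, 5), (28, 6), (28, 9), (28, 10), (28, 13), (28, 14)]

Answer: no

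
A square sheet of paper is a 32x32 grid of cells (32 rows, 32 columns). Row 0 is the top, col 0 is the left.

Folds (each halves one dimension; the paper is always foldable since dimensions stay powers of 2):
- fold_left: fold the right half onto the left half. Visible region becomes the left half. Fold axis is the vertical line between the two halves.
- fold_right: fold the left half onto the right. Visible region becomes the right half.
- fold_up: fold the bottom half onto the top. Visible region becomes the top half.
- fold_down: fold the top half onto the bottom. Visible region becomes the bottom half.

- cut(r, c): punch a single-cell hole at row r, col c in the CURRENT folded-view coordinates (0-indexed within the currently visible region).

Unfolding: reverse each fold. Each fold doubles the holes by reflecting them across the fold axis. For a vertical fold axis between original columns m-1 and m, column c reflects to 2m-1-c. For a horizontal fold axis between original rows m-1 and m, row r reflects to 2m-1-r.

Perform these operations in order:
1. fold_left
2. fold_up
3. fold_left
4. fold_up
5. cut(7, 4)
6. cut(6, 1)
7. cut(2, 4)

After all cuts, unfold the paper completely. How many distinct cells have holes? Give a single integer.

Answer: 48

Derivation:
Op 1 fold_left: fold axis v@16; visible region now rows[0,32) x cols[0,16) = 32x16
Op 2 fold_up: fold axis h@16; visible region now rows[0,16) x cols[0,16) = 16x16
Op 3 fold_left: fold axis v@8; visible region now rows[0,16) x cols[0,8) = 16x8
Op 4 fold_up: fold axis h@8; visible region now rows[0,8) x cols[0,8) = 8x8
Op 5 cut(7, 4): punch at orig (7,4); cuts so far [(7, 4)]; region rows[0,8) x cols[0,8) = 8x8
Op 6 cut(6, 1): punch at orig (6,1); cuts so far [(6, 1), (7, 4)]; region rows[0,8) x cols[0,8) = 8x8
Op 7 cut(2, 4): punch at orig (2,4); cuts so far [(2, 4), (6, 1), (7, 4)]; region rows[0,8) x cols[0,8) = 8x8
Unfold 1 (reflect across h@8): 6 holes -> [(2, 4), (6, 1), (7, 4), (8, 4), (9, 1), (13, 4)]
Unfold 2 (reflect across v@8): 12 holes -> [(2, 4), (2, 11), (6, 1), (6, 14), (7, 4), (7, 11), (8, 4), (8, 11), (9, 1), (9, 14), (13, 4), (13, 11)]
Unfold 3 (reflect across h@16): 24 holes -> [(2, 4), (2, 11), (6, 1), (6, 14), (7, 4), (7, 11), (8, 4), (8, 11), (9, 1), (9, 14), (13, 4), (13, 11), (18, 4), (18, 11), (22, 1), (22, 14), (23, 4), (23, 11), (24, 4), (24, 11), (25, 1), (25, 14), (29, 4), (29, 11)]
Unfold 4 (reflect across v@16): 48 holes -> [(2, 4), (2, 11), (2, 20), (2, 27), (6, 1), (6, 14), (6, 17), (6, 30), (7, 4), (7, 11), (7, 20), (7, 27), (8, 4), (8, 11), (8, 20), (8, 27), (9, 1), (9, 14), (9, 17), (9, 30), (13, 4), (13, 11), (13, 20), (13, 27), (18, 4), (18, 11), (18, 20), (18, 27), (22, 1), (22, 14), (22, 17), (22, 30), (23, 4), (23, 11), (23, 20), (23, 27), (24, 4), (24, 11), (24, 20), (24, 27), (25, 1), (25, 14), (25, 17), (25, 30), (29, 4), (29, 11), (29, 20), (29, 27)]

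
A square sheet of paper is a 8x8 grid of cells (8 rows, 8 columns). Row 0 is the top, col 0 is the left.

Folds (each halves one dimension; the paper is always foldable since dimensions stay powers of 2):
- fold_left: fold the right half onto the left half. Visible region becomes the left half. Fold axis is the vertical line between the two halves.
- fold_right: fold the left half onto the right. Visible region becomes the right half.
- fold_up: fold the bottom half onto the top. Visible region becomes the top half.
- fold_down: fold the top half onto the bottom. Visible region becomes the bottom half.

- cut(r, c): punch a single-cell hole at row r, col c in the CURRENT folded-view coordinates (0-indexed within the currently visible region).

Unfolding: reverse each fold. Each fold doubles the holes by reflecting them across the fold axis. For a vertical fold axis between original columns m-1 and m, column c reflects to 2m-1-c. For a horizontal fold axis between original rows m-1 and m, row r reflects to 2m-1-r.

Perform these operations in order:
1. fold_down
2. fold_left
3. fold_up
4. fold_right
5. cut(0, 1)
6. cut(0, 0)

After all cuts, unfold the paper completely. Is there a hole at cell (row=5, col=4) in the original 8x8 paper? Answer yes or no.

Answer: no

Derivation:
Op 1 fold_down: fold axis h@4; visible region now rows[4,8) x cols[0,8) = 4x8
Op 2 fold_left: fold axis v@4; visible region now rows[4,8) x cols[0,4) = 4x4
Op 3 fold_up: fold axis h@6; visible region now rows[4,6) x cols[0,4) = 2x4
Op 4 fold_right: fold axis v@2; visible region now rows[4,6) x cols[2,4) = 2x2
Op 5 cut(0, 1): punch at orig (4,3); cuts so far [(4, 3)]; region rows[4,6) x cols[2,4) = 2x2
Op 6 cut(0, 0): punch at orig (4,2); cuts so far [(4, 2), (4, 3)]; region rows[4,6) x cols[2,4) = 2x2
Unfold 1 (reflect across v@2): 4 holes -> [(4, 0), (4, 1), (4, 2), (4, 3)]
Unfold 2 (reflect across h@6): 8 holes -> [(4, 0), (4, 1), (4, 2), (4, 3), (7, 0), (7, 1), (7, 2), (7, 3)]
Unfold 3 (reflect across v@4): 16 holes -> [(4, 0), (4, 1), (4, 2), (4, 3), (4, 4), (4, 5), (4, 6), (4, 7), (7, 0), (7, 1), (7, 2), (7, 3), (7, 4), (7, 5), (7, 6), (7, 7)]
Unfold 4 (reflect across h@4): 32 holes -> [(0, 0), (0, 1), (0, 2), (0, 3), (0, 4), (0, 5), (0, 6), (0, 7), (3, 0), (3, 1), (3, 2), (3, 3), (3, 4), (3, 5), (3, 6), (3, 7), (4, 0), (4, 1), (4, 2), (4, 3), (4, 4), (4, 5), (4, 6), (4, 7), (7, 0), (7, 1), (7, 2), (7, 3), (7, 4), (7, 5), (7, 6), (7, 7)]
Holes: [(0, 0), (0, 1), (0, 2), (0, 3), (0, 4), (0, 5), (0, 6), (0, 7), (3, 0), (3, 1), (3, 2), (3, 3), (3, 4), (3, 5), (3, 6), (3, 7), (4, 0), (4, 1), (4, 2), (4, 3), (4, 4), (4, 5), (4, 6), (4, 7), (7, 0), (7, 1), (7, 2), (7, 3), (7, 4), (7, 5), (7, 6), (7, 7)]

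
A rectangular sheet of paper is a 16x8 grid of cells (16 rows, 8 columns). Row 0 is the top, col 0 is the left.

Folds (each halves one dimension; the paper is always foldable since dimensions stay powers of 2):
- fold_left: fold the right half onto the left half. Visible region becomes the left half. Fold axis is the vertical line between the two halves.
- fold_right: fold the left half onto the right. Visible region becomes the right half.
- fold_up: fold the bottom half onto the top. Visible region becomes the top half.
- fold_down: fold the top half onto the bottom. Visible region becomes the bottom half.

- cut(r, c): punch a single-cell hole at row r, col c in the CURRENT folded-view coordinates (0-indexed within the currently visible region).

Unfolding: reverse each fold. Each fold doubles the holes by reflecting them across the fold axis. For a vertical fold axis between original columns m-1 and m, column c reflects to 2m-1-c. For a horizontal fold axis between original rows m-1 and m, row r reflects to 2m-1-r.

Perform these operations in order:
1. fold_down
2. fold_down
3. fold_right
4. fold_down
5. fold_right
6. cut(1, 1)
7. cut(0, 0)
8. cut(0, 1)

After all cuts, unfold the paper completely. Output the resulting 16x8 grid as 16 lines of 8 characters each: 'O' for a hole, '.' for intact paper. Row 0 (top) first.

Answer: O..OO..O
OOOOOOOO
OOOOOOOO
O..OO..O
O..OO..O
OOOOOOOO
OOOOOOOO
O..OO..O
O..OO..O
OOOOOOOO
OOOOOOOO
O..OO..O
O..OO..O
OOOOOOOO
OOOOOOOO
O..OO..O

Derivation:
Op 1 fold_down: fold axis h@8; visible region now rows[8,16) x cols[0,8) = 8x8
Op 2 fold_down: fold axis h@12; visible region now rows[12,16) x cols[0,8) = 4x8
Op 3 fold_right: fold axis v@4; visible region now rows[12,16) x cols[4,8) = 4x4
Op 4 fold_down: fold axis h@14; visible region now rows[14,16) x cols[4,8) = 2x4
Op 5 fold_right: fold axis v@6; visible region now rows[14,16) x cols[6,8) = 2x2
Op 6 cut(1, 1): punch at orig (15,7); cuts so far [(15, 7)]; region rows[14,16) x cols[6,8) = 2x2
Op 7 cut(0, 0): punch at orig (14,6); cuts so far [(14, 6), (15, 7)]; region rows[14,16) x cols[6,8) = 2x2
Op 8 cut(0, 1): punch at orig (14,7); cuts so far [(14, 6), (14, 7), (15, 7)]; region rows[14,16) x cols[6,8) = 2x2
Unfold 1 (reflect across v@6): 6 holes -> [(14, 4), (14, 5), (14, 6), (14, 7), (15, 4), (15, 7)]
Unfold 2 (reflect across h@14): 12 holes -> [(12, 4), (12, 7), (13, 4), (13, 5), (13, 6), (13, 7), (14, 4), (14, 5), (14, 6), (14, 7), (15, 4), (15, 7)]
Unfold 3 (reflect across v@4): 24 holes -> [(12, 0), (12, 3), (12, 4), (12, 7), (13, 0), (13, 1), (13, 2), (13, 3), (13, 4), (13, 5), (13, 6), (13, 7), (14, 0), (14, 1), (14, 2), (14, 3), (14, 4), (14, 5), (14, 6), (14, 7), (15, 0), (15, 3), (15, 4), (15, 7)]
Unfold 4 (reflect across h@12): 48 holes -> [(8, 0), (8, 3), (8, 4), (8, 7), (9, 0), (9, 1), (9, 2), (9, 3), (9, 4), (9, 5), (9, 6), (9, 7), (10, 0), (10, 1), (10, 2), (10, 3), (10, 4), (10, 5), (10, 6), (10, 7), (11, 0), (11, 3), (11, 4), (11, 7), (12, 0), (12, 3), (12, 4), (12, 7), (13, 0), (13, 1), (13, 2), (13, 3), (13, 4), (13, 5), (13, 6), (13, 7), (14, 0), (14, 1), (14, 2), (14, 3), (14, 4), (14, 5), (14, 6), (14, 7), (15, 0), (15, 3), (15, 4), (15, 7)]
Unfold 5 (reflect across h@8): 96 holes -> [(0, 0), (0, 3), (0, 4), (0, 7), (1, 0), (1, 1), (1, 2), (1, 3), (1, 4), (1, 5), (1, 6), (1, 7), (2, 0), (2, 1), (2, 2), (2, 3), (2, 4), (2, 5), (2, 6), (2, 7), (3, 0), (3, 3), (3, 4), (3, 7), (4, 0), (4, 3), (4, 4), (4, 7), (5, 0), (5, 1), (5, 2), (5, 3), (5, 4), (5, 5), (5, 6), (5, 7), (6, 0), (6, 1), (6, 2), (6, 3), (6, 4), (6, 5), (6, 6), (6, 7), (7, 0), (7, 3), (7, 4), (7, 7), (8, 0), (8, 3), (8, 4), (8, 7), (9, 0), (9, 1), (9, 2), (9, 3), (9, 4), (9, 5), (9, 6), (9, 7), (10, 0), (10, 1), (10, 2), (10, 3), (10, 4), (10, 5), (10, 6), (10, 7), (11, 0), (11, 3), (11, 4), (11, 7), (12, 0), (12, 3), (12, 4), (12, 7), (13, 0), (13, 1), (13, 2), (13, 3), (13, 4), (13, 5), (13, 6), (13, 7), (14, 0), (14, 1), (14, 2), (14, 3), (14, 4), (14, 5), (14, 6), (14, 7), (15, 0), (15, 3), (15, 4), (15, 7)]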